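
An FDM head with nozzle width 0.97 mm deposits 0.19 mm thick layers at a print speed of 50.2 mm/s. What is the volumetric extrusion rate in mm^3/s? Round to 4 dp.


Rate = 0.97 * 0.19 * 50.2 = 9.2519 mm^3/s


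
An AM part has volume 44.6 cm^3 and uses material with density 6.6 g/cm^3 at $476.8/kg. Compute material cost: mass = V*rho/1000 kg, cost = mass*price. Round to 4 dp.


Mass = 44.6*6.6/1000 = 0.29436 kg
Cost = 0.29436 * 476.8 = 140.3508 $


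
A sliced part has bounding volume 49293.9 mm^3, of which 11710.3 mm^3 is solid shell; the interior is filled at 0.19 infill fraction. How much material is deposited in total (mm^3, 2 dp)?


V_infill = (49293.9 - 11710.3) * 0.19 = 7140.88
V_total = 11710.3 + 7140.88 = 18851.18 mm^3


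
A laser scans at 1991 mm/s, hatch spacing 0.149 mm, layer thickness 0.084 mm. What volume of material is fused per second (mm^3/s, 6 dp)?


Rate = 1991 * 0.149 * 0.084 = 24.919356 mm^3/s


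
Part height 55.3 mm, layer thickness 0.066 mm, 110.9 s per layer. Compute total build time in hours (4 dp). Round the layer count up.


Layers = ceil(55.3/0.066) = 838
t = 838 * 110.9 / 3600 = 25.8151 hrs


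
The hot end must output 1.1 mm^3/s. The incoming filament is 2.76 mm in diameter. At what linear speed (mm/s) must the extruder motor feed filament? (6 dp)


A = pi*(2.76/2)^2 = 5.982849
v = 1.1 / 5.982849 = 0.183859 mm/s


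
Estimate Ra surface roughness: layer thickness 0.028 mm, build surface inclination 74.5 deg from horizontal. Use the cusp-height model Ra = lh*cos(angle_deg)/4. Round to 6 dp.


Ra = 0.028 * cos(74.5) / 4 = 0.001871 mm


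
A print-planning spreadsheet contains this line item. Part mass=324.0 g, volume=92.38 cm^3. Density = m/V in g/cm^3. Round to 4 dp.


rho = 324.0 / 92.38 = 3.5073 g/cm^3


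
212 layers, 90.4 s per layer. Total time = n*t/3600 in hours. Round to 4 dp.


t = 212 * 90.4 / 3600 = 5.3236 hrs


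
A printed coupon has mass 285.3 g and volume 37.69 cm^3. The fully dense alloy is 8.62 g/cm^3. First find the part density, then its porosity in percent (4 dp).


rho_part = 285.3 / 37.69 = 7.56964712 g/cm^3
Porosity = (1 - 7.56964712/8.62)*100 = 12.1851 %


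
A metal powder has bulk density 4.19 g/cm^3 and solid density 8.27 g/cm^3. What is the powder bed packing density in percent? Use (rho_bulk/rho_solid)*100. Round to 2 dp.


Packing = (4.19/8.27)*100 = 50.67 %


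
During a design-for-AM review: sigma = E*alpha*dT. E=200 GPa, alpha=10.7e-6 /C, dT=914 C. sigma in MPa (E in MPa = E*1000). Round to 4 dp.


sigma = 200*1000 * 10.7e-6 * 914 = 1955.96 MPa


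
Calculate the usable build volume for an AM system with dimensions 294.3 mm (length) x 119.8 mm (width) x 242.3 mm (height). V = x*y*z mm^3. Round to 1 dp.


V = 294.3 * 119.8 * 242.3 = 8542805.0 mm^3


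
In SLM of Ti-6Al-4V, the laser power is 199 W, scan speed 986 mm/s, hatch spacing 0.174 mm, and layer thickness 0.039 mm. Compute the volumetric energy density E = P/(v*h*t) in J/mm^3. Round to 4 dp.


E = 199 / (986*0.174*0.039) = 29.7415 J/mm^3


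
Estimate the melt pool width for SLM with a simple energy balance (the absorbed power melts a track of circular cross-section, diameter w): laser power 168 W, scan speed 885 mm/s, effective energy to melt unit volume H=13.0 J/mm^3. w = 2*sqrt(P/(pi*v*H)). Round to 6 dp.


w = 2*sqrt(168/(pi*885*13.0)) = 0.136354 mm


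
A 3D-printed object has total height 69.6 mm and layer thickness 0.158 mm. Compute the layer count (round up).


Layers = ceil(69.6/0.158) = 441


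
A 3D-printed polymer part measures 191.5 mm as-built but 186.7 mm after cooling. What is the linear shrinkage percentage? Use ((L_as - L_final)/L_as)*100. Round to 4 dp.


Shrinkage = ((191.5-186.7)/191.5)*100 = 2.5065 %


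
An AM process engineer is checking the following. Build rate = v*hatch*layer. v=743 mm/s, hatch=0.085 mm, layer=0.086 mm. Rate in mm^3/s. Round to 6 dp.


Rate = 743 * 0.085 * 0.086 = 5.43133 mm^3/s


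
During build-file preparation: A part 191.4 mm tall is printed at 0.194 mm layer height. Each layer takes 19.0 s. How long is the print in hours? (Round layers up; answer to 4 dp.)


Layers = ceil(191.4/0.194) = 987
t = 987 * 19.0 / 3600 = 5.2092 hrs


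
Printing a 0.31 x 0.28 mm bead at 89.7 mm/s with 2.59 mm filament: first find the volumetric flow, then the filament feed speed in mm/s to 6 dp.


Q = 0.31 * 0.28 * 89.7 = 7.78596 mm^3/s
A_fil = pi*(2.59/2)^2 = 5.26852942 mm^2
v_feed = 7.78596 / 5.26852942 = 1.477824 mm/s


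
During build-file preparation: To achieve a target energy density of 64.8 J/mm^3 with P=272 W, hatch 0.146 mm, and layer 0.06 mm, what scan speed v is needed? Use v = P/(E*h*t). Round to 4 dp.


v = 272 / (64.8*0.146*0.06) = 479.1702 mm/s


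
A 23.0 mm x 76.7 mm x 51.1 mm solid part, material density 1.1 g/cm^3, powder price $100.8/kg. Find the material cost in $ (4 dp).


V = 23.0 * 76.7 * 51.1 = 90145.51 mm^3 = 90.14551 cm^3
Mass = 90.14551 * 1.1 / 1000 = 0.09916006 kg
Cost = 0.09916006 * 100.8 = 9.9953 $


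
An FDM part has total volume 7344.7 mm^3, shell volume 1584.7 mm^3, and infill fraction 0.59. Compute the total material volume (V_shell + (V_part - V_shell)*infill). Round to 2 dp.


V_infill = (7344.7 - 1584.7) * 0.59 = 3398.4
V_total = 1584.7 + 3398.4 = 4983.1 mm^3


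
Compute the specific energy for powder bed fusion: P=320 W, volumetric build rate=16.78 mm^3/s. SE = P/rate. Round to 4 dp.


SE = 320 / 16.78 = 19.0703 J/mm^3


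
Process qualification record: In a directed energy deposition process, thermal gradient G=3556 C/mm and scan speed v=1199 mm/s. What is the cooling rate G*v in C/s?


CR = 3556 * 1199 = 4263644 C/s


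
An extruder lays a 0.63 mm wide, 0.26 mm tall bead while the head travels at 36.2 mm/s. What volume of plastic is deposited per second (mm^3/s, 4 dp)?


Rate = 0.63 * 0.26 * 36.2 = 5.9296 mm^3/s


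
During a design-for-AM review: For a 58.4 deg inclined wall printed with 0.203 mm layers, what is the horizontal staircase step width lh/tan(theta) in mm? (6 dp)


step = 0.203 / tan(58.4) = 0.124886 mm


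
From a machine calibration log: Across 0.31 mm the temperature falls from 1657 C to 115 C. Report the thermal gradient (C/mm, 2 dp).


G = (1657-115)/0.31 = 4974.19 C/mm


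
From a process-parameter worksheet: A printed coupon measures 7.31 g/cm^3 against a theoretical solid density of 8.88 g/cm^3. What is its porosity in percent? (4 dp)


Porosity = (1-7.31/8.88)*100 = 17.6802 %


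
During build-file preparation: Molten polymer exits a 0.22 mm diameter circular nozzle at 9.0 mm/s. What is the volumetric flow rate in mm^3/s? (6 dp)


A = pi*(0.22/2)^2 = 0.03801327 mm^2
Q = 0.03801327 * 9.0 = 0.342119 mm^3/s


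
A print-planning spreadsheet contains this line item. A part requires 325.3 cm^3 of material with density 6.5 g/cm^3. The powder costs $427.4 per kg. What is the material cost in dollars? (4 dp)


Mass = 325.3*6.5/1000 = 2.11445 kg
Cost = 2.11445 * 427.4 = 903.7159 $


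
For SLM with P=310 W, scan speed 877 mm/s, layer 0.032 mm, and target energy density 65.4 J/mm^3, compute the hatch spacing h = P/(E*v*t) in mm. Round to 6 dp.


h = 310 / (65.4*877*0.032) = 0.168902 mm


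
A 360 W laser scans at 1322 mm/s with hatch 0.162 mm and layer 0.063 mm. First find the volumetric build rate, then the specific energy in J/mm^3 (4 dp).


Build rate = 1322 * 0.162 * 0.063 = 13.492332 mm^3/s
SE = 360 / 13.492332 = 26.6818 J/mm^3


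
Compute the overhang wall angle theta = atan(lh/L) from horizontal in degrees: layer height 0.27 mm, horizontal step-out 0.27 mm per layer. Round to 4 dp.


angle = atan(0.27/0.27) = 45.0 degrees


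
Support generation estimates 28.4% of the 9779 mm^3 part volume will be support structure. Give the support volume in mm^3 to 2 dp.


V_support = 9779 * 0.284 = 2777.24 mm^3


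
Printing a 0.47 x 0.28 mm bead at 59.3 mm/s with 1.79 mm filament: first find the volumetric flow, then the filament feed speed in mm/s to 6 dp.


Q = 0.47 * 0.28 * 59.3 = 7.80388 mm^3/s
A_fil = pi*(1.79/2)^2 = 2.51649426 mm^2
v_feed = 7.80388 / 2.51649426 = 3.101092 mm/s


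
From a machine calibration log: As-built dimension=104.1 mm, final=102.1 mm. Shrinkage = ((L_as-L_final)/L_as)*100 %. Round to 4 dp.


Shrinkage = ((104.1-102.1)/104.1)*100 = 1.9212 %


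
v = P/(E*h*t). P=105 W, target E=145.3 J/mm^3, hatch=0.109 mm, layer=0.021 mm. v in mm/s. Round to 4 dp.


v = 105 / (145.3*0.109*0.021) = 315.7024 mm/s


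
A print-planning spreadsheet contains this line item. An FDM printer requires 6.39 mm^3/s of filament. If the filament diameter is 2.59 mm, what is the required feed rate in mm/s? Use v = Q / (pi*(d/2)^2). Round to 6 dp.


A = pi*(2.59/2)^2 = 5.268529
v = 6.39 / 5.268529 = 1.212862 mm/s


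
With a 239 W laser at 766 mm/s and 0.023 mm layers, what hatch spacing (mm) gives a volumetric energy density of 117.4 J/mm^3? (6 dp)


h = 239 / (117.4*766*0.023) = 0.115551 mm


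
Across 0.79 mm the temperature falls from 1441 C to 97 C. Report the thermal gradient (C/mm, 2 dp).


G = (1441-97)/0.79 = 1701.27 C/mm


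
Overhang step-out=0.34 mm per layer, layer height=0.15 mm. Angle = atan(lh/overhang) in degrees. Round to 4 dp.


angle = atan(0.15/0.34) = 23.8059 degrees


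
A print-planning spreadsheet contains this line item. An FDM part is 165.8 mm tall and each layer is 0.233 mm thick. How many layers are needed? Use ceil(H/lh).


Layers = ceil(165.8/0.233) = 712


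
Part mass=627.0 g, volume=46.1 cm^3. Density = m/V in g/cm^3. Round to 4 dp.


rho = 627.0 / 46.1 = 13.6009 g/cm^3


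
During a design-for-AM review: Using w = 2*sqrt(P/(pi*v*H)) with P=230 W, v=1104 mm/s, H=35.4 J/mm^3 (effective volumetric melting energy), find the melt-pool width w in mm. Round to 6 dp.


w = 2*sqrt(230/(pi*1104*35.4)) = 0.086563 mm


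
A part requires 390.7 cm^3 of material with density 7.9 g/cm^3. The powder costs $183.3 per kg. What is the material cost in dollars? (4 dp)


Mass = 390.7*7.9/1000 = 3.08653 kg
Cost = 3.08653 * 183.3 = 565.7609 $


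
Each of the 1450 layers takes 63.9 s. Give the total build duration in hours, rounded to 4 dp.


t = 1450 * 63.9 / 3600 = 25.7375 hrs


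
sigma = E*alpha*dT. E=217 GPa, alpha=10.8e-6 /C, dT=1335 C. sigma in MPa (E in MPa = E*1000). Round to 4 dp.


sigma = 217*1000 * 10.8e-6 * 1335 = 3128.706 MPa


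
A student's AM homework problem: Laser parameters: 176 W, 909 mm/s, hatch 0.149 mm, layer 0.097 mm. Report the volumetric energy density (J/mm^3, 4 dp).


E = 176 / (909*0.149*0.097) = 13.3965 J/mm^3


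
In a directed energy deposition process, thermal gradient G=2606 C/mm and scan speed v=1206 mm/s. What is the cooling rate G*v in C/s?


CR = 2606 * 1206 = 3142836 C/s


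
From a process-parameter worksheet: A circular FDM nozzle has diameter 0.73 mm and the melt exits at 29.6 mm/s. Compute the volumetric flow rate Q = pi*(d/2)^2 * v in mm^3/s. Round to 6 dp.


A = pi*(0.73/2)^2 = 0.41853868 mm^2
Q = 0.41853868 * 29.6 = 12.388745 mm^3/s


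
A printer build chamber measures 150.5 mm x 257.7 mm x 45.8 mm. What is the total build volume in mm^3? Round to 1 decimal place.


V = 150.5 * 257.7 * 45.8 = 1776300.3 mm^3


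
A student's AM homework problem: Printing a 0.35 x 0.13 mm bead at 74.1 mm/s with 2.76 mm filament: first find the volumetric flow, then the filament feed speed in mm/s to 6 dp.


Q = 0.35 * 0.13 * 74.1 = 3.37155 mm^3/s
A_fil = pi*(2.76/2)^2 = 5.98284905 mm^2
v_feed = 3.37155 / 5.98284905 = 0.563536 mm/s


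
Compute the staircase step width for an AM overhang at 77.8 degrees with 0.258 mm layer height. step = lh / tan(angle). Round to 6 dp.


step = 0.258 / tan(77.8) = 0.055782 mm


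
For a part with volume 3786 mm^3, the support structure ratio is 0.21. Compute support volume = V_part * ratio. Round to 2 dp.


V_support = 3786 * 0.21 = 795.06 mm^3


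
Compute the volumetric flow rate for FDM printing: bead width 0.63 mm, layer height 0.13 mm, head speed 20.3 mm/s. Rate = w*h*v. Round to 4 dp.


Rate = 0.63 * 0.13 * 20.3 = 1.6626 mm^3/s


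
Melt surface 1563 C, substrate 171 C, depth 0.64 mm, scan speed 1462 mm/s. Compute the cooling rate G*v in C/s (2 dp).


G = (1563-171)/0.64 = 2175.0 C/mm
CR = 2175.0 * 1462 = 3179850.0 C/s


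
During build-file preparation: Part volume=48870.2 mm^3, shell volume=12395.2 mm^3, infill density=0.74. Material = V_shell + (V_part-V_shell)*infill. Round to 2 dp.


V_infill = (48870.2 - 12395.2) * 0.74 = 26991.5
V_total = 12395.2 + 26991.5 = 39386.7 mm^3


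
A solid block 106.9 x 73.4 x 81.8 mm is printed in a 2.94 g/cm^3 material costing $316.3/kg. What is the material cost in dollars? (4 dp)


V = 106.9 * 73.4 * 81.8 = 641840.428 mm^3 = 641.840428 cm^3
Mass = 641.840428 * 2.94 / 1000 = 1.88701086 kg
Cost = 1.88701086 * 316.3 = 596.8615 $


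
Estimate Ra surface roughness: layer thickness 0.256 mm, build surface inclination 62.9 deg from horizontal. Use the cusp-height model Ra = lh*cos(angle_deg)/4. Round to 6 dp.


Ra = 0.256 * cos(62.9) / 4 = 0.029155 mm


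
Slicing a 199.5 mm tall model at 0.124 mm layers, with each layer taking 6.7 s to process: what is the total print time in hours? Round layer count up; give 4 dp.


Layers = ceil(199.5/0.124) = 1609
t = 1609 * 6.7 / 3600 = 2.9945 hrs


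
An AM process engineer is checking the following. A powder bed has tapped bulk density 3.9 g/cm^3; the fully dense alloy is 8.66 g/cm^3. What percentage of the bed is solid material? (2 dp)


Packing = (3.9/8.66)*100 = 45.03 %


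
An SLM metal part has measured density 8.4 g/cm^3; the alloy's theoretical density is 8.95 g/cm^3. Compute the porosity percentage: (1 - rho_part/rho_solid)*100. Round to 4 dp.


Porosity = (1-8.4/8.95)*100 = 6.1453 %


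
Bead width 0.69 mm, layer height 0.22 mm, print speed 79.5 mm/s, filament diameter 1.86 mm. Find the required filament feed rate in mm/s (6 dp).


Q = 0.69 * 0.22 * 79.5 = 12.0681 mm^3/s
A_fil = pi*(1.86/2)^2 = 2.71716349 mm^2
v_feed = 12.0681 / 2.71716349 = 4.441433 mm/s


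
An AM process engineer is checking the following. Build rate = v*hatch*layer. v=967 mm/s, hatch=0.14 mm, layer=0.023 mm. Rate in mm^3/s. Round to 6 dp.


Rate = 967 * 0.14 * 0.023 = 3.11374 mm^3/s


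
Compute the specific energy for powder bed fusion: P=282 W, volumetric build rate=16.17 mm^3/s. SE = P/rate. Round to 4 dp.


SE = 282 / 16.17 = 17.4397 J/mm^3


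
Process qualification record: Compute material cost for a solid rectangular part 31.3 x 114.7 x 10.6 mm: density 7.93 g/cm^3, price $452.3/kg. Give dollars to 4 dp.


V = 31.3 * 114.7 * 10.6 = 38055.166 mm^3 = 38.055166 cm^3
Mass = 38.055166 * 7.93 / 1000 = 0.30177747 kg
Cost = 0.30177747 * 452.3 = 136.4939 $


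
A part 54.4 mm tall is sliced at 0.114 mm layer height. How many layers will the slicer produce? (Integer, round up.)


Layers = ceil(54.4/0.114) = 478


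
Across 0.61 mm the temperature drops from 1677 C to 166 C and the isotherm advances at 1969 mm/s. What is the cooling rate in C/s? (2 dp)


G = (1677-166)/0.61 = 2477.04918033 C/mm
CR = 2477.04918033 * 1969 = 4877309.84 C/s


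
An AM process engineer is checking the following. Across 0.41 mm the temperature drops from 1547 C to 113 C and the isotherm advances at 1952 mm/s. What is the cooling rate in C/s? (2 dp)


G = (1547-113)/0.41 = 3497.56097561 C/mm
CR = 3497.56097561 * 1952 = 6827239.02 C/s


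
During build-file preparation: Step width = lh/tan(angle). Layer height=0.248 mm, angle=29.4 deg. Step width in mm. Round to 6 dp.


step = 0.248 / tan(29.4) = 0.440129 mm


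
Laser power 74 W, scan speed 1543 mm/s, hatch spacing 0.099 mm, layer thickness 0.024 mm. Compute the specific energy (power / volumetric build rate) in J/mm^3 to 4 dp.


Build rate = 1543 * 0.099 * 0.024 = 3.666168 mm^3/s
SE = 74 / 3.666168 = 20.1846 J/mm^3


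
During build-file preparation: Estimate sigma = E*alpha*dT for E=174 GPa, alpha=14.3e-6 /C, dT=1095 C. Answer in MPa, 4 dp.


sigma = 174*1000 * 14.3e-6 * 1095 = 2724.579 MPa


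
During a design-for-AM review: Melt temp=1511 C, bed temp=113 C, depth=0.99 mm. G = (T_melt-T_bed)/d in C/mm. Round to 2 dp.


G = (1511-113)/0.99 = 1412.12 C/mm


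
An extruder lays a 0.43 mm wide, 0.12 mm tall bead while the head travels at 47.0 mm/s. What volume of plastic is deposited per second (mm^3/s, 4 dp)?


Rate = 0.43 * 0.12 * 47.0 = 2.4252 mm^3/s


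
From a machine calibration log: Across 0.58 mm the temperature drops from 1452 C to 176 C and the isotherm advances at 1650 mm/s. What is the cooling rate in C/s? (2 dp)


G = (1452-176)/0.58 = 2200.0 C/mm
CR = 2200.0 * 1650 = 3630000.0 C/s


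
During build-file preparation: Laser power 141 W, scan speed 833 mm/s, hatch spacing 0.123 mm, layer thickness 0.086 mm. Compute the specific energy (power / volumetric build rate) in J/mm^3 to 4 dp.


Build rate = 833 * 0.123 * 0.086 = 8.811474 mm^3/s
SE = 141 / 8.811474 = 16.0019 J/mm^3


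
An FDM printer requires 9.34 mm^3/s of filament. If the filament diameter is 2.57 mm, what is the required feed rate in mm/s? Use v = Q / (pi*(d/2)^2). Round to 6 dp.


A = pi*(2.57/2)^2 = 5.187476
v = 9.34 / 5.187476 = 1.80049 mm/s


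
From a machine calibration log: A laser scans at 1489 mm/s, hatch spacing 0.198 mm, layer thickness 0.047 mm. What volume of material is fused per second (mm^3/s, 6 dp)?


Rate = 1489 * 0.198 * 0.047 = 13.856634 mm^3/s


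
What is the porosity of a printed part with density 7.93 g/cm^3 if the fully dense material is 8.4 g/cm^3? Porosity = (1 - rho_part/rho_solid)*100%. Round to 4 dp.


Porosity = (1-7.93/8.4)*100 = 5.5952 %


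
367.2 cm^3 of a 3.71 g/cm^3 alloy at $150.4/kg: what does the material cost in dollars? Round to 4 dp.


Mass = 367.2*3.71/1000 = 1.362312 kg
Cost = 1.362312 * 150.4 = 204.8917 $


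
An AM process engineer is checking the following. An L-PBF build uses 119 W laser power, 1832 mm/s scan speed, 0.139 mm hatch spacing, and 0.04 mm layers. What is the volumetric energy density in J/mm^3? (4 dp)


E = 119 / (1832*0.139*0.04) = 11.6828 J/mm^3


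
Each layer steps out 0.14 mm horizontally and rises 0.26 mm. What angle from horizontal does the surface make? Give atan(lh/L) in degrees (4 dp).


angle = atan(0.26/0.14) = 61.6992 degrees


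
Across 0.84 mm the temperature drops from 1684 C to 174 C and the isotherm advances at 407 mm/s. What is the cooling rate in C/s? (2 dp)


G = (1684-174)/0.84 = 1797.61904762 C/mm
CR = 1797.61904762 * 407 = 731630.95 C/s


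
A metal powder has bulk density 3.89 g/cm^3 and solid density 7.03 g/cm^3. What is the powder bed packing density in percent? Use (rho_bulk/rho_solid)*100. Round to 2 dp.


Packing = (3.89/7.03)*100 = 55.33 %


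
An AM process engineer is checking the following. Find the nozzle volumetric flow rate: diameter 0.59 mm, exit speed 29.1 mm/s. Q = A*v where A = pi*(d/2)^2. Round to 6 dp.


A = pi*(0.59/2)^2 = 0.2733971 mm^2
Q = 0.2733971 * 29.1 = 7.955856 mm^3/s


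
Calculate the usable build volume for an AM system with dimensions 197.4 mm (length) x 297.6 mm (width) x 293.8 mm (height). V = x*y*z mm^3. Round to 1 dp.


V = 197.4 * 297.6 * 293.8 = 17259645.3 mm^3


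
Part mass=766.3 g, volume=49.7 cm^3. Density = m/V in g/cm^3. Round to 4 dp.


rho = 766.3 / 49.7 = 15.4185 g/cm^3


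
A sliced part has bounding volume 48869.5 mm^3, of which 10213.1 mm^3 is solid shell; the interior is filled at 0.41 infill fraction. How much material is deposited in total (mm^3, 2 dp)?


V_infill = (48869.5 - 10213.1) * 0.41 = 15849.12
V_total = 10213.1 + 15849.12 = 26062.22 mm^3


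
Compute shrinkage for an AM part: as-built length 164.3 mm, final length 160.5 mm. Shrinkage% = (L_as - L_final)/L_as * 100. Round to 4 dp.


Shrinkage = ((164.3-160.5)/164.3)*100 = 2.3128 %


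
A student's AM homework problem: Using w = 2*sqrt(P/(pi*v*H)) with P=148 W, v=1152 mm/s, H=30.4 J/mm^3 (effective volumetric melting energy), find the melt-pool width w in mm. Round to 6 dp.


w = 2*sqrt(148/(pi*1152*30.4)) = 0.073354 mm


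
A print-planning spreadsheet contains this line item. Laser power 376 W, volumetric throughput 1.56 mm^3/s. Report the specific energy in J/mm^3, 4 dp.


SE = 376 / 1.56 = 241.0256 J/mm^3


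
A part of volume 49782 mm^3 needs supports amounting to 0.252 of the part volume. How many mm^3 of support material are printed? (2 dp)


V_support = 49782 * 0.252 = 12545.06 mm^3


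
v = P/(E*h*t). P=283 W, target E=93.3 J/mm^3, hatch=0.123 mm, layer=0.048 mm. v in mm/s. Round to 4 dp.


v = 283 / (93.3*0.123*0.048) = 513.7578 mm/s


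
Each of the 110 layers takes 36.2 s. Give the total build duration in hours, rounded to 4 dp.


t = 110 * 36.2 / 3600 = 1.1061 hrs


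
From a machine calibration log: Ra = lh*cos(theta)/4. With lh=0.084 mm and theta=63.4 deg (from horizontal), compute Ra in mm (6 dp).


Ra = 0.084 * cos(63.4) / 4 = 0.009403 mm


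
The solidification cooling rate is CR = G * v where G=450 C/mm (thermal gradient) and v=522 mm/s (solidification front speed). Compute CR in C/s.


CR = 450 * 522 = 234900 C/s


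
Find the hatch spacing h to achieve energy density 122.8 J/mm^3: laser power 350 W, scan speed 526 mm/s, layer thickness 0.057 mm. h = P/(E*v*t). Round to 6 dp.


h = 350 / (122.8*526*0.057) = 0.095062 mm


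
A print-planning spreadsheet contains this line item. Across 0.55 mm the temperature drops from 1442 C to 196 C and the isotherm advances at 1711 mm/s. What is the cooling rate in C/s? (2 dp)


G = (1442-196)/0.55 = 2265.45454545 C/mm
CR = 2265.45454545 * 1711 = 3876192.73 C/s


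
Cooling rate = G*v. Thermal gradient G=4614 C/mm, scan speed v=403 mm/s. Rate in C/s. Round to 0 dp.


CR = 4614 * 403 = 1859442 C/s


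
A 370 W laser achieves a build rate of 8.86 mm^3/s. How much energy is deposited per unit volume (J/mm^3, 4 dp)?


SE = 370 / 8.86 = 41.7607 J/mm^3


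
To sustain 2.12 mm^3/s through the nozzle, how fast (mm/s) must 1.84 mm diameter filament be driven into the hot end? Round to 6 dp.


A = pi*(1.84/2)^2 = 2.659044
v = 2.12 / 2.659044 = 0.797279 mm/s


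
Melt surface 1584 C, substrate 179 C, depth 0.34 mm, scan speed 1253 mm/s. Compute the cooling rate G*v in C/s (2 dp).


G = (1584-179)/0.34 = 4132.35294118 C/mm
CR = 4132.35294118 * 1253 = 5177838.24 C/s


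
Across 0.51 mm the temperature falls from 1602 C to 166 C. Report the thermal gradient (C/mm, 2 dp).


G = (1602-166)/0.51 = 2815.69 C/mm


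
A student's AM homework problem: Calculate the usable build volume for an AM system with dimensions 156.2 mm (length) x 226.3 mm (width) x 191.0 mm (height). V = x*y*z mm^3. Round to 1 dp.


V = 156.2 * 226.3 * 191.0 = 6751479.5 mm^3


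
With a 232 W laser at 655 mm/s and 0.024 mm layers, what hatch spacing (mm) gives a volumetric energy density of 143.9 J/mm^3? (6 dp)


h = 232 / (143.9*655*0.024) = 0.102559 mm


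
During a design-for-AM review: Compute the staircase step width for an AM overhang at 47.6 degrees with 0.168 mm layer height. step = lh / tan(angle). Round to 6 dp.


step = 0.168 / tan(47.6) = 0.153405 mm


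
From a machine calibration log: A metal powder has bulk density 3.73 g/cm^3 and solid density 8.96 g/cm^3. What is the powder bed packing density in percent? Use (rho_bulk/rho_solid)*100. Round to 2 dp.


Packing = (3.73/8.96)*100 = 41.63 %


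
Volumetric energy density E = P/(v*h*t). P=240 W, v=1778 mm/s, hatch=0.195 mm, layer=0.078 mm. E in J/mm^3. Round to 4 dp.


E = 240 / (1778*0.195*0.078) = 8.8746 J/mm^3


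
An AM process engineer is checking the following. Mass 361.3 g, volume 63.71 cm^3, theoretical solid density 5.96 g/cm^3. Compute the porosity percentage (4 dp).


rho_part = 361.3 / 63.71 = 5.67100926 g/cm^3
Porosity = (1 - 5.67100926/5.96)*100 = 4.8488 %


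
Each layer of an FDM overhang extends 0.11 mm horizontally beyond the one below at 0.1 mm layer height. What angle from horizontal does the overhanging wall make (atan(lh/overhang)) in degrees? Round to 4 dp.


angle = atan(0.1/0.11) = 42.2737 degrees


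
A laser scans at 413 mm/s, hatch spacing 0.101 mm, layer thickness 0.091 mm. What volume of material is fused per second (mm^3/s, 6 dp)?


Rate = 413 * 0.101 * 0.091 = 3.795883 mm^3/s


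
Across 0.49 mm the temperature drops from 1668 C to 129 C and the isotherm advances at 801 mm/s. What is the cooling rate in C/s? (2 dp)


G = (1668-129)/0.49 = 3140.81632653 C/mm
CR = 3140.81632653 * 801 = 2515793.88 C/s


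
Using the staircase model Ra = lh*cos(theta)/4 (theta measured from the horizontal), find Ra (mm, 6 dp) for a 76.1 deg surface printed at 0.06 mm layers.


Ra = 0.06 * cos(76.1) / 4 = 0.003603 mm


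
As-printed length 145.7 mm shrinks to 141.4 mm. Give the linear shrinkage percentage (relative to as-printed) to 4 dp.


Shrinkage = ((145.7-141.4)/145.7)*100 = 2.9513 %


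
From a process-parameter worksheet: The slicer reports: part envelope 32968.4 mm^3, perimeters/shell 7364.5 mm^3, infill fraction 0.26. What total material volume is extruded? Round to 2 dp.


V_infill = (32968.4 - 7364.5) * 0.26 = 6657.01
V_total = 7364.5 + 6657.01 = 14021.51 mm^3


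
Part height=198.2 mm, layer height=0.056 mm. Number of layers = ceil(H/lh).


Layers = ceil(198.2/0.056) = 3540


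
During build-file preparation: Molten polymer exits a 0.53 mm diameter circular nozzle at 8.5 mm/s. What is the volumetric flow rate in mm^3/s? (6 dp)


A = pi*(0.53/2)^2 = 0.22061834 mm^2
Q = 0.22061834 * 8.5 = 1.875256 mm^3/s


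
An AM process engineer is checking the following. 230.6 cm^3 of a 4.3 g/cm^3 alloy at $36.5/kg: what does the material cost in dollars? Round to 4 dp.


Mass = 230.6*4.3/1000 = 0.99158 kg
Cost = 0.99158 * 36.5 = 36.1927 $


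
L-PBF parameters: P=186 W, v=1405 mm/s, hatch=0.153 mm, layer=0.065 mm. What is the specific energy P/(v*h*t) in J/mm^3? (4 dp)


Build rate = 1405 * 0.153 * 0.065 = 13.972725 mm^3/s
SE = 186 / 13.972725 = 13.3116 J/mm^3


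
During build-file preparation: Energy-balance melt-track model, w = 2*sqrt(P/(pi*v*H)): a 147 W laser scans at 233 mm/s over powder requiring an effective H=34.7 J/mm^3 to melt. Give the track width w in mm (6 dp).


w = 2*sqrt(147/(pi*233*34.7)) = 0.15215 mm


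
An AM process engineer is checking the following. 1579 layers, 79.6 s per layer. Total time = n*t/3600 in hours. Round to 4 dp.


t = 1579 * 79.6 / 3600 = 34.9134 hrs


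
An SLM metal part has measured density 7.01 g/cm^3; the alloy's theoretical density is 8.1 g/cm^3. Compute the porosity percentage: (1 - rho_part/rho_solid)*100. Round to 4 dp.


Porosity = (1-7.01/8.1)*100 = 13.4568 %


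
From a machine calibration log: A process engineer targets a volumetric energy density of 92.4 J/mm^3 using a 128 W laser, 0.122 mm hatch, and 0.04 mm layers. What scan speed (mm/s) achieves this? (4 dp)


v = 128 / (92.4*0.122*0.04) = 283.8691 mm/s


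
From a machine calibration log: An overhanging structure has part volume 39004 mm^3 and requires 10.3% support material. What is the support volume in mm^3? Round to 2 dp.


V_support = 39004 * 0.103 = 4017.41 mm^3


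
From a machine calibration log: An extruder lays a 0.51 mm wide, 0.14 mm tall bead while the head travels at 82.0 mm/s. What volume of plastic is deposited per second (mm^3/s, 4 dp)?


Rate = 0.51 * 0.14 * 82.0 = 5.8548 mm^3/s


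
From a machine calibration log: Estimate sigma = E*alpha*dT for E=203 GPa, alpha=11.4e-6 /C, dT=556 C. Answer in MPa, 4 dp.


sigma = 203*1000 * 11.4e-6 * 556 = 1286.6952 MPa


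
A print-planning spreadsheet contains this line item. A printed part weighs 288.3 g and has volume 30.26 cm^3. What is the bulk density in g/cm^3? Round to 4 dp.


rho = 288.3 / 30.26 = 9.5274 g/cm^3


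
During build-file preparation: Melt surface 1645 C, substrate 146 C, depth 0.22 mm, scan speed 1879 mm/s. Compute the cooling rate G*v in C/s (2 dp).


G = (1645-146)/0.22 = 6813.63636364 C/mm
CR = 6813.63636364 * 1879 = 12802822.73 C/s


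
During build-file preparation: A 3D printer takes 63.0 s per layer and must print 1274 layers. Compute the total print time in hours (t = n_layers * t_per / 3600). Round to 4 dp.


t = 1274 * 63.0 / 3600 = 22.295 hrs


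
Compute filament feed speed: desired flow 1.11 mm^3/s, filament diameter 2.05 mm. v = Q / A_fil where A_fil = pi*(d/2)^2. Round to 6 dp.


A = pi*(2.05/2)^2 = 3.300636
v = 1.11 / 3.300636 = 0.336299 mm/s


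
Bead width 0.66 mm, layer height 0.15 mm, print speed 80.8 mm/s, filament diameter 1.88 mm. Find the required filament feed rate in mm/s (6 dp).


Q = 0.66 * 0.15 * 80.8 = 7.9992 mm^3/s
A_fil = pi*(1.88/2)^2 = 2.77591127 mm^2
v_feed = 7.9992 / 2.77591127 = 2.881648 mm/s


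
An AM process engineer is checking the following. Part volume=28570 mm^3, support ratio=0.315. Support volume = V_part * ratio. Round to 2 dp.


V_support = 28570 * 0.315 = 8999.55 mm^3


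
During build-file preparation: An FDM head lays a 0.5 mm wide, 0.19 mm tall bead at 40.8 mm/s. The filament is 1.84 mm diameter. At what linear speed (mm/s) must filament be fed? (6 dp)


Q = 0.5 * 0.19 * 40.8 = 3.876 mm^3/s
A_fil = pi*(1.84/2)^2 = 2.65904402 mm^2
v_feed = 3.876 / 2.65904402 = 1.457667 mm/s


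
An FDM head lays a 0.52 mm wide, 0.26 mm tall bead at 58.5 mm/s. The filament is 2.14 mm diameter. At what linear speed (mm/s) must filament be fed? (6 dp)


Q = 0.52 * 0.26 * 58.5 = 7.9092 mm^3/s
A_fil = pi*(2.14/2)^2 = 3.59680943 mm^2
v_feed = 7.9092 / 3.59680943 = 2.198949 mm/s


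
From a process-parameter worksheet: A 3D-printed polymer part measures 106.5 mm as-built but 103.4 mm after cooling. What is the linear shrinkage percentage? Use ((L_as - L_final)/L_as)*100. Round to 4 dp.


Shrinkage = ((106.5-103.4)/106.5)*100 = 2.9108 %


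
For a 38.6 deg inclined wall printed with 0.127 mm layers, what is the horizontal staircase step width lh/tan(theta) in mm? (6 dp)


step = 0.127 / tan(38.6) = 0.15909 mm


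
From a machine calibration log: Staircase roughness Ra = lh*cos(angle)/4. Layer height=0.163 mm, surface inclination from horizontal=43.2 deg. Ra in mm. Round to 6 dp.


Ra = 0.163 * cos(43.2) / 4 = 0.029705 mm


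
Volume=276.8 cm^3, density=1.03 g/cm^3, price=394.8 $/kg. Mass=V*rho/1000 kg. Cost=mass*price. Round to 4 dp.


Mass = 276.8*1.03/1000 = 0.285104 kg
Cost = 0.285104 * 394.8 = 112.5591 $


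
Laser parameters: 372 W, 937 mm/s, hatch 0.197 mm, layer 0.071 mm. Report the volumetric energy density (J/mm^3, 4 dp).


E = 372 / (937*0.197*0.071) = 28.3843 J/mm^3


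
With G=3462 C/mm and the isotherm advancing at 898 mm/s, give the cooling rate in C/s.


CR = 3462 * 898 = 3108876 C/s


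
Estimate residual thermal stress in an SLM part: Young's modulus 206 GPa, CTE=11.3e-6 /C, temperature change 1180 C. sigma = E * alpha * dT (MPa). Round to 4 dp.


sigma = 206*1000 * 11.3e-6 * 1180 = 2746.804 MPa


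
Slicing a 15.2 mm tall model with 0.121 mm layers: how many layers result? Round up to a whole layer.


Layers = ceil(15.2/0.121) = 126


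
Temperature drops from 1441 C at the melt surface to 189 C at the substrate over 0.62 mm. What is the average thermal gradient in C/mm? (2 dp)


G = (1441-189)/0.62 = 2019.35 C/mm


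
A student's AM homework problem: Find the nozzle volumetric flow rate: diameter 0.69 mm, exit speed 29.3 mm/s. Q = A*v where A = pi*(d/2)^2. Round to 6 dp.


A = pi*(0.69/2)^2 = 0.37392807 mm^2
Q = 0.37392807 * 29.3 = 10.956092 mm^3/s


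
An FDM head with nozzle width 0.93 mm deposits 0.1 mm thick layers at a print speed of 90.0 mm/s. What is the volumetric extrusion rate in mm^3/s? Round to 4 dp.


Rate = 0.93 * 0.1 * 90.0 = 8.37 mm^3/s


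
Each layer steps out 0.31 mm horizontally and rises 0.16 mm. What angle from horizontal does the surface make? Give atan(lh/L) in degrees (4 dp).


angle = atan(0.16/0.31) = 27.2996 degrees


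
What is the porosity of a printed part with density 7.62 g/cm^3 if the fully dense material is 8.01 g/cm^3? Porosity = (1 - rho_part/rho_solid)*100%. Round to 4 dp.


Porosity = (1-7.62/8.01)*100 = 4.8689 %


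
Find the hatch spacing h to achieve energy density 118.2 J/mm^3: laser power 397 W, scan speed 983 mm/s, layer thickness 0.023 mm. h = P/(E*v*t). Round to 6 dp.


h = 397 / (118.2*983*0.023) = 0.148557 mm


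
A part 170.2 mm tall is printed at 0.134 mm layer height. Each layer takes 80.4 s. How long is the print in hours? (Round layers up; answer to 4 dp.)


Layers = ceil(170.2/0.134) = 1271
t = 1271 * 80.4 / 3600 = 28.3857 hrs


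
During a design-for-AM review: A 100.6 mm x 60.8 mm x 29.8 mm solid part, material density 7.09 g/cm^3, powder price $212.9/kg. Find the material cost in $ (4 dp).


V = 100.6 * 60.8 * 29.8 = 182271.104 mm^3 = 182.271104 cm^3
Mass = 182.271104 * 7.09 / 1000 = 1.29230213 kg
Cost = 1.29230213 * 212.9 = 275.1311 $


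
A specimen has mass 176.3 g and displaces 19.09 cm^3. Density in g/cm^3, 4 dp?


rho = 176.3 / 19.09 = 9.2352 g/cm^3


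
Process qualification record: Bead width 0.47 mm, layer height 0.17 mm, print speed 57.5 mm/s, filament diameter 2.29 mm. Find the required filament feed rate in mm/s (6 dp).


Q = 0.47 * 0.17 * 57.5 = 4.59425 mm^3/s
A_fil = pi*(2.29/2)^2 = 4.11870651 mm^2
v_feed = 4.59425 / 4.11870651 = 1.115459 mm/s


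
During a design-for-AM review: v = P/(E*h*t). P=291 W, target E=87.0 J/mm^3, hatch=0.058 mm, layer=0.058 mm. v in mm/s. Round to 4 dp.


v = 291 / (87.0*0.058*0.058) = 994.3007 mm/s


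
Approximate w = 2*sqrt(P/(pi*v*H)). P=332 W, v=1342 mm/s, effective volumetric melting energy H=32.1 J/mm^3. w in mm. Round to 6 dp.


w = 2*sqrt(332/(pi*1342*32.1)) = 0.099059 mm


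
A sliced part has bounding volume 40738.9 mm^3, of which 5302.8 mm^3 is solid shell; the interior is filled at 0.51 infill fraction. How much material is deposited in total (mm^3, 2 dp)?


V_infill = (40738.9 - 5302.8) * 0.51 = 18072.41
V_total = 5302.8 + 18072.41 = 23375.21 mm^3


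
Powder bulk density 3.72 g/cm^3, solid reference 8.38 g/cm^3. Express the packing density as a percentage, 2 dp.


Packing = (3.72/8.38)*100 = 44.39 %


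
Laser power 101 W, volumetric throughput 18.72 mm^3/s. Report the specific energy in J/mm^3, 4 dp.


SE = 101 / 18.72 = 5.3953 J/mm^3


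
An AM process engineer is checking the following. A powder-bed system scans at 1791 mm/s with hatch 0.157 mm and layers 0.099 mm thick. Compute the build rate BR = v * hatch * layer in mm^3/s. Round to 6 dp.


Rate = 1791 * 0.157 * 0.099 = 27.837513 mm^3/s


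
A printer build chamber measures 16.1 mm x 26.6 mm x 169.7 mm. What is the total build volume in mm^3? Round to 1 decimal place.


V = 16.1 * 26.6 * 169.7 = 72675.7 mm^3


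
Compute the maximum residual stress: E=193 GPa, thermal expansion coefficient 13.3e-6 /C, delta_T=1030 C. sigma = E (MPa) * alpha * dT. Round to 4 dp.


sigma = 193*1000 * 13.3e-6 * 1030 = 2643.907 MPa


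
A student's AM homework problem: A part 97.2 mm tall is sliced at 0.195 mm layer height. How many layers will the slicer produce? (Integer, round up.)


Layers = ceil(97.2/0.195) = 499


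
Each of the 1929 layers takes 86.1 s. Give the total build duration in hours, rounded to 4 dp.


t = 1929 * 86.1 / 3600 = 46.1353 hrs


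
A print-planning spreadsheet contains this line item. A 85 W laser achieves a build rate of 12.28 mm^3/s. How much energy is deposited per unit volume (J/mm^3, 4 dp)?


SE = 85 / 12.28 = 6.9218 J/mm^3


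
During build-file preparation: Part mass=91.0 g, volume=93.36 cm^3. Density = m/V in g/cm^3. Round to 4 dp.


rho = 91.0 / 93.36 = 0.9747 g/cm^3


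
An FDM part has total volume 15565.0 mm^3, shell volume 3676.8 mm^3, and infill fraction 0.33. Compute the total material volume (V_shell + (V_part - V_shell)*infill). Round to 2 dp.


V_infill = (15565.0 - 3676.8) * 0.33 = 3923.11
V_total = 3676.8 + 3923.11 = 7599.91 mm^3


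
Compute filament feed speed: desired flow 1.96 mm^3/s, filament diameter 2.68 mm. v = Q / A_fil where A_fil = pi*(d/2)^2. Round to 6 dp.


A = pi*(2.68/2)^2 = 5.641044
v = 1.96 / 5.641044 = 0.347453 mm/s


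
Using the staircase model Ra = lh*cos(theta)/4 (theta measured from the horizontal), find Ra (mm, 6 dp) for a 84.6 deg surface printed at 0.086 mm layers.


Ra = 0.086 * cos(84.6) / 4 = 0.002023 mm


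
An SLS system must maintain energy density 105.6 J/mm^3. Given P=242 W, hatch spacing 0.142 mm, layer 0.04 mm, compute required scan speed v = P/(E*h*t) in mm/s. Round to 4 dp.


v = 242 / (105.6*0.142*0.04) = 403.4624 mm/s


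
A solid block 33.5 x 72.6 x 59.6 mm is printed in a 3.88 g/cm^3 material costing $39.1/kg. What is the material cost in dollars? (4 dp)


V = 33.5 * 72.6 * 59.6 = 144953.16 mm^3 = 144.95316 cm^3
Mass = 144.95316 * 3.88 / 1000 = 0.56241826 kg
Cost = 0.56241826 * 39.1 = 21.9906 $


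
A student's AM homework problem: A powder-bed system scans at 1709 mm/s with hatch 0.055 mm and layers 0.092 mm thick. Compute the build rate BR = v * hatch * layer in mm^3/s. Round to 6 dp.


Rate = 1709 * 0.055 * 0.092 = 8.64754 mm^3/s


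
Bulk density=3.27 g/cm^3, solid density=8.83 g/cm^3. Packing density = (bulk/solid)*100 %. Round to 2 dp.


Packing = (3.27/8.83)*100 = 37.03 %


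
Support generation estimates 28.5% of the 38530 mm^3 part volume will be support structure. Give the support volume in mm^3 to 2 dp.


V_support = 38530 * 0.285 = 10981.05 mm^3


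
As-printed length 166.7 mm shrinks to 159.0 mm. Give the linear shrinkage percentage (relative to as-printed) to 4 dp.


Shrinkage = ((166.7-159.0)/166.7)*100 = 4.6191 %


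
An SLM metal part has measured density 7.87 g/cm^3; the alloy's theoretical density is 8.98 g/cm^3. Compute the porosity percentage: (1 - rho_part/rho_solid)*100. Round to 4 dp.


Porosity = (1-7.87/8.98)*100 = 12.3608 %


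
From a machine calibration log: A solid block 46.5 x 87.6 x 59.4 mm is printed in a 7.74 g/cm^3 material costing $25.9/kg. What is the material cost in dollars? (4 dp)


V = 46.5 * 87.6 * 59.4 = 241959.96 mm^3 = 241.95996 cm^3
Mass = 241.95996 * 7.74 / 1000 = 1.87277009 kg
Cost = 1.87277009 * 25.9 = 48.5047 $


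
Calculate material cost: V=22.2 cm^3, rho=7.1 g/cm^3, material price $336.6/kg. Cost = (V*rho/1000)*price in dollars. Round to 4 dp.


Mass = 22.2*7.1/1000 = 0.15762 kg
Cost = 0.15762 * 336.6 = 53.0549 $


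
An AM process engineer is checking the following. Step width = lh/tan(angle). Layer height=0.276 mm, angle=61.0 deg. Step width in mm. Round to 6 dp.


step = 0.276 / tan(61.0) = 0.152989 mm


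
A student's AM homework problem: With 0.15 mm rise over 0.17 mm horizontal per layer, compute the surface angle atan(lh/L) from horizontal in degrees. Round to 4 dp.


angle = atan(0.15/0.17) = 41.4237 degrees


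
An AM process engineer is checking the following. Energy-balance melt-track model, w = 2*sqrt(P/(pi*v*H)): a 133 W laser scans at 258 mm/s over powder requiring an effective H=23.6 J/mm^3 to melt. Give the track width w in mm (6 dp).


w = 2*sqrt(133/(pi*258*23.6)) = 0.166769 mm


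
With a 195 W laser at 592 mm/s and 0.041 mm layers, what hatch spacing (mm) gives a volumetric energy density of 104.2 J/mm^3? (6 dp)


h = 195 / (104.2*592*0.041) = 0.077101 mm
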